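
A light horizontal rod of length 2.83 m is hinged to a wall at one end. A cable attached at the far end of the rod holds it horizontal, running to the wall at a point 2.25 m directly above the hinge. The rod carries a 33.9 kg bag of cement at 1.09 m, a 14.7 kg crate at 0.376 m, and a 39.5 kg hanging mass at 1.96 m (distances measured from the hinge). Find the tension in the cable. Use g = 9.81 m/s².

T ≈ 668 N

Choose the hinge as the axis so the unknown hinge reaction has zero arm there.
Bag of cement: 33.9 × 9.81 = 332.6 N down at 1.09 m → arm 1.09 m, τ = 332.6 × 1.09 = 362.5 N·m clockwise.
Crate: 14.7 × 9.81 = 144.2 N down at 0.376 m → arm 0.376 m, τ = 144.2 × 0.376 = 54.22 N·m clockwise.
Hanging mass: 39.5 × 9.81 = 387.5 N down at 1.96 m → arm 1.96 m, τ = 387.5 × 1.96 = 759.5 N·m clockwise.
Total clockwise load moment = 1176 N·m.
The cable tension T acts at 2.83 m; only its component perpendicular to the rod, T sinθ, produces torque. sinθ = h/√(h²+d²) = 2.25/√(2.25²+2.83²) = 0.6223.
Στ = 0 ⇒ T × 2.83 × 0.6223 = 1176 ⇒ T = 1176 / 1.761 = 668 N.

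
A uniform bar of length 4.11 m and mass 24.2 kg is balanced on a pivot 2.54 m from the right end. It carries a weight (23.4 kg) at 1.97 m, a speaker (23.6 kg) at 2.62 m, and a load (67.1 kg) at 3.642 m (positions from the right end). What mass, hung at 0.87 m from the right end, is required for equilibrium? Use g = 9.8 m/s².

m ≈ 30.4 kg

Take moments about the pivot (at 2.54 m from the right end).
Beam weight: 24.2 × 9.8 = 237.2 N down at 2.055 m → arm 0.485 m, τ = 237.2 × 0.485 = 115 N·m clockwise.
Weight: 23.4 × 9.8 = 229.3 N down at 1.97 m → arm 0.57 m, τ = 229.3 × 0.57 = 130.7 N·m clockwise.
Speaker: 23.6 × 9.8 = 231.3 N down at 2.62 m → arm 0.08 m, τ = 231.3 × 0.08 = 18.5 N·m counterclockwise.
Load: 67.1 × 9.8 = 657.6 N down at 3.642 m → arm 1.102 m, τ = 657.6 × 1.102 = 724.7 N·m counterclockwise.
Net moment of known loads = 497.5 N·m counterclockwise.
An unknown mass m at 0.87 m has arm 1.67 m; its moment is m·g·1.67 clockwise.
Setting net torque to zero: m × 9.8 × 1.67 = 497.5 → m = 497.5 / (9.8 × 1.67) = 30.4 kg.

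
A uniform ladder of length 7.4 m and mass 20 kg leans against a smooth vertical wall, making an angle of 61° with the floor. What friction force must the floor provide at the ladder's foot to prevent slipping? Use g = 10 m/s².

f ≈ 55.4 N

Taking torques about the foot of the ladder:
Ladder weight 20×10 = 200 N acts at 3.7 m along the ladder; its horizontal arm is 3.7·cos61° = 1.794 m → τ = 358.8 N·m clockwise.
Wall normal N acts horizontally at the top; its moment arm is the height L sinθ = 7.4·sin61° = 6.472 m, counterclockwise.
Balancing moments: N × 6.472 = 358.8, giving N = 55.4 N.
ΣFx = 0: friction at the foot balances the wall's push, so f = N_wall = 55.4 N.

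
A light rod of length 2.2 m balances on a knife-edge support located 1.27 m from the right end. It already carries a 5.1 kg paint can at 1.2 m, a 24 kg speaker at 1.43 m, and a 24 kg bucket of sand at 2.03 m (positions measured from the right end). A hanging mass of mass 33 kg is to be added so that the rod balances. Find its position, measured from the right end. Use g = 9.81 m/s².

Choose the knife-edge support (at 1.27 m from the right end) as the axis so the support reaction has zero arm there.
Paint can: 5.1 × 9.81 = 50.03 N down at 1.2 m → arm 0.07 m, τ = 50.03 × 0.07 = 3.502 N·m clockwise.
Speaker: 24 × 9.81 = 235.4 N down at 1.43 m → arm 0.16 m, τ = 235.4 × 0.16 = 37.66 N·m counterclockwise.
Bucket of sand: 24 × 9.81 = 235.4 N down at 2.03 m → arm 0.76 m, τ = 235.4 × 0.76 = 178.9 N·m counterclockwise.
Net moment of existing loads = 213.1 N·m counterclockwise.
The hanging mass weighs 33 × 9.81 = 323.7 N and must supply an equal clockwise moment, so its lever arm about the knife-edge support is 213.1 / 323.7 = 0.658 m.
That puts it at 1.27 − 0.658 = 0.612 m from the right end.

x ≈ 0.612 m from the right end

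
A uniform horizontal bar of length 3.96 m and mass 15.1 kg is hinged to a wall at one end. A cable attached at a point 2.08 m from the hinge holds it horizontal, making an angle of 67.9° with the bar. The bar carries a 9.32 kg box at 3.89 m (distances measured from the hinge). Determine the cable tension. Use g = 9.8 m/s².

T ≈ 336 N

About the hinge:
Beam weight: 15.1 × 9.8 = 148 N down at 1.98 m → arm 1.98 m, τ = 148 × 1.98 = 293 N·m clockwise.
Box: 9.32 × 9.8 = 91.34 N down at 3.89 m → arm 3.89 m, τ = 91.34 × 3.89 = 355.3 N·m clockwise.
Total clockwise load moment = 648.3 N·m.
The cable tension T acts at 2.08 m; only its component perpendicular to the bar, T sinθ, produces torque. sin 67.9° = 0.9265.
Balancing moments: T × 2.08 × 0.9265 = 648.3, giving T = 648.3 / 1.927 = 336 N.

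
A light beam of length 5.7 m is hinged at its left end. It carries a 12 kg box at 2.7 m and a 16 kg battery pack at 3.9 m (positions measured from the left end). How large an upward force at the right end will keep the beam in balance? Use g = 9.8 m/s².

F ≈ 163 N

Take moments about the left end.
Box: 12 × 9.8 = 117.6 N down at 2.7 m → arm 2.7 m, τ = 117.6 × 2.7 = 317.5 N·m clockwise.
Battery pack: 16 × 9.8 = 156.8 N down at 3.9 m → arm 3.9 m, τ = 156.8 × 3.9 = 611.5 N·m clockwise.
Net moment of the loads = 929 N·m clockwise.
The upward force F acts at the right end, arm 5.7 m, giving F × 5.7 counterclockwise.
Balancing moments: F × 5.7 = 929, giving F = 929 / 5.7 = 163 N.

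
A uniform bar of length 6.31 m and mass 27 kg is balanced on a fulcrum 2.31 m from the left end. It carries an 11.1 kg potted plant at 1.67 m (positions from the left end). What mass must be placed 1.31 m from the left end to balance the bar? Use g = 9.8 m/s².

Take moments about the fulcrum (at 2.31 m from the left end).
Beam weight: 27 × 9.8 = 264.6 N down at 3.155 m → arm 0.845 m, τ = 264.6 × 0.845 = 223.6 N·m clockwise.
Potted plant: 11.1 × 9.8 = 108.8 N down at 1.67 m → arm 0.64 m, τ = 108.8 × 0.64 = 69.63 N·m counterclockwise.
Net moment of known loads = 154 N·m clockwise.
An unknown mass m at 1.31 m has arm 1 m; its moment is m·g·1 counterclockwise.
Setting net torque to zero: m × 9.8 × 1 = 154 → m = 154 / (9.8 × 1) = 15.7 kg.

m ≈ 15.7 kg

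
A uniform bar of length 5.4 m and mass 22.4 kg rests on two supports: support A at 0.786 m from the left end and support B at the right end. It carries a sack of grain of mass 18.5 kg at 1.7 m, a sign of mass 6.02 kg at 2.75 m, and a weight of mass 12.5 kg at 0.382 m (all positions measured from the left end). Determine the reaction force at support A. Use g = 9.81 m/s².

R_A ≈ 441 N

Take moments about support B.
Beam weight: 22.4 × 9.81 = 219.7 N down at 2.7 m → arm 2.7 m, τ = 219.7 × 2.7 = 593.2 N·m counterclockwise.
Sack of grain: 18.5 × 9.81 = 181.5 N down at 1.7 m → arm 3.7 m, τ = 181.5 × 3.7 = 671.6 N·m counterclockwise.
Sign: 6.02 × 9.81 = 59.06 N down at 2.75 m → arm 2.65 m, τ = 59.06 × 2.65 = 156.5 N·m counterclockwise.
Weight: 12.5 × 9.81 = 122.6 N down at 0.382 m → arm 5.018 m, τ = 122.6 × 5.018 = 615.2 N·m counterclockwise.
Net load moment about support B = 2037 N·m counterclockwise.
Reaction R at support A is upward at 0.786 m, arm 4.614 m → moment R × 4.614 clockwise.
Στ = 0 ⇒ R × 4.614 = 2037 ⇒ R = 441 N.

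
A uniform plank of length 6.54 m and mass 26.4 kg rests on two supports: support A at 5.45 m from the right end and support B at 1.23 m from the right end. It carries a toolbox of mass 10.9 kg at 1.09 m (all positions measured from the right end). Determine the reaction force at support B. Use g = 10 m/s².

Take moments about support A.
Beam weight: 26.4 × 10 = 264 N down at 3.27 m → arm 2.18 m, τ = 264 × 2.18 = 575.5 N·m clockwise.
Toolbox: 10.9 × 10 = 109 N down at 1.09 m → arm 4.36 m, τ = 109 × 4.36 = 475.2 N·m clockwise.
Net load moment about support A = 1051 N·m clockwise.
Reaction R at support B is upward at 1.23 m, arm 4.22 m → moment R × 4.22 counterclockwise.
Balancing moments: R × 4.22 = 1051, giving R = 249 N.

R_B ≈ 249 N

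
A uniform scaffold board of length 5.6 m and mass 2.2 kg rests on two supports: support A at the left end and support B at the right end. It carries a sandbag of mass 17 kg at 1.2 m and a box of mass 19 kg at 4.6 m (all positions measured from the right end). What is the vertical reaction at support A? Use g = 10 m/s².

R_A ≈ 204 N

Take moments about support B.
Beam weight: 2.2 × 10 = 22 N down at 2.8 m → arm 2.8 m, τ = 22 × 2.8 = 61.6 N·m counterclockwise.
Sandbag: 17 × 10 = 170 N down at 1.2 m → arm 1.2 m, τ = 170 × 1.2 = 204 N·m counterclockwise.
Box: 19 × 10 = 190 N down at 4.6 m → arm 4.6 m, τ = 190 × 4.6 = 874 N·m counterclockwise.
Net load moment about support B = 1140 N·m counterclockwise.
Reaction R at support A is upward at 5.6 m, arm 5.6 m → moment R × 5.6 clockwise.
Στ = 0 ⇒ R × 5.6 = 1140 ⇒ R = 204 N.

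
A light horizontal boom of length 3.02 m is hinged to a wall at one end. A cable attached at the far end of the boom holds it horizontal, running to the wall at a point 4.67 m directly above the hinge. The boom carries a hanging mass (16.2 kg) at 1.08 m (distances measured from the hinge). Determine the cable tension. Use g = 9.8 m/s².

T ≈ 67.6 N

Take moments about the hinge.
Hanging mass: 16.2 × 9.8 = 158.8 N down at 1.08 m → arm 1.08 m, τ = 158.8 × 1.08 = 171.5 N·m clockwise.
Total clockwise load moment = 171.5 N·m.
The cable tension T acts at 3.02 m; only its component perpendicular to the boom, T sinθ, produces torque. sinθ = h/√(h²+d²) = 4.67/√(4.67²+3.02²) = 0.8397.
Balancing moments: T × 3.02 × 0.8397 = 171.5, giving T = 171.5 / 2.536 = 67.6 N.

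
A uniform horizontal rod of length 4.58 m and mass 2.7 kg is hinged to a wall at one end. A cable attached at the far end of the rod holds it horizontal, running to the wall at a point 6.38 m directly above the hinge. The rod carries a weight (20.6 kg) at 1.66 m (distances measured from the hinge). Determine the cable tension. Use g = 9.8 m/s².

Taking torques about the hinge:
Beam weight: 2.7 × 9.8 = 26.46 N down at 2.29 m → arm 2.29 m, τ = 26.46 × 2.29 = 60.59 N·m clockwise.
Weight: 20.6 × 9.8 = 201.9 N down at 1.66 m → arm 1.66 m, τ = 201.9 × 1.66 = 335.2 N·m clockwise.
Total clockwise load moment = 395.8 N·m.
The cable tension T acts at 4.58 m; only its component perpendicular to the rod, T sinθ, produces torque. sinθ = h/√(h²+d²) = 6.38/√(6.38²+4.58²) = 0.8124.
Setting net torque to zero: T × 4.58 × 0.8124 = 395.8 → T = 395.8 / 3.721 = 106 N.

T ≈ 106 N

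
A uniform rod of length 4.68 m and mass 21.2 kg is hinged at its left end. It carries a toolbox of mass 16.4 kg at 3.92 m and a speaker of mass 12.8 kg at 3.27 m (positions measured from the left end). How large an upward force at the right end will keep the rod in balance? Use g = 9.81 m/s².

Choose the left end as the axis so the unknown pivot reaction has zero arm there.
Beam weight: 21.2 × 9.81 = 208 N down at 2.34 m → arm 2.34 m, τ = 208 × 2.34 = 486.7 N·m clockwise.
Toolbox: 16.4 × 9.81 = 160.9 N down at 3.92 m → arm 3.92 m, τ = 160.9 × 3.92 = 630.7 N·m clockwise.
Speaker: 12.8 × 9.81 = 125.6 N down at 3.27 m → arm 3.27 m, τ = 125.6 × 3.27 = 410.7 N·m clockwise.
Net moment of the loads = 1528 N·m clockwise.
The upward force F acts at the right end, arm 4.68 m, giving F × 4.68 counterclockwise.
Setting net torque to zero: F × 4.68 = 1528 → F = 1528 / 4.68 = 326 N.

F ≈ 326 N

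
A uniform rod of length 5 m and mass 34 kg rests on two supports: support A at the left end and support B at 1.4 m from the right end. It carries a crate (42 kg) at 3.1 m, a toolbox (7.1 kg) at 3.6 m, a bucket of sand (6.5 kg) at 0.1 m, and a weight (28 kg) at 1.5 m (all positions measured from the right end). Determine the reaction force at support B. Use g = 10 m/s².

R_B ≈ 846 N

Taking torques about support A:
Beam weight: 34 × 10 = 340 N down at 2.5 m → arm 2.5 m, τ = 340 × 2.5 = 850 N·m clockwise.
Crate: 42 × 10 = 420 N down at 3.1 m → arm 1.9 m, τ = 420 × 1.9 = 798 N·m clockwise.
Toolbox: 7.1 × 10 = 71 N down at 3.6 m → arm 1.4 m, τ = 71 × 1.4 = 99.4 N·m clockwise.
Bucket of sand: 6.5 × 10 = 65 N down at 0.1 m → arm 4.9 m, τ = 65 × 4.9 = 318.5 N·m clockwise.
Weight: 28 × 10 = 280 N down at 1.5 m → arm 3.5 m, τ = 280 × 3.5 = 980 N·m clockwise.
Net load moment about support A = 3046 N·m clockwise.
Reaction R at support B is upward at 1.4 m, arm 3.6 m → moment R × 3.6 counterclockwise.
Setting net torque to zero: R × 3.6 = 3046 → R = 846 N.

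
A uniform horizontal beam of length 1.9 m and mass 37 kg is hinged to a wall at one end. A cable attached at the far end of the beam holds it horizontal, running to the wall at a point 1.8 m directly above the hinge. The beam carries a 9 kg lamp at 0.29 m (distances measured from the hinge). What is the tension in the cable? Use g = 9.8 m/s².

Sum moments about the hinge (the unknown hinge reaction has zero arm there).
Beam weight: 37 × 9.8 = 362.6 N down at 0.95 m → arm 0.95 m, τ = 362.6 × 0.95 = 344.5 N·m clockwise.
Lamp: 9 × 9.8 = 88.2 N down at 0.29 m → arm 0.29 m, τ = 88.2 × 0.29 = 25.58 N·m clockwise.
Total clockwise load moment = 370.1 N·m.
The cable tension T acts at 1.9 m; only its component perpendicular to the beam, T sinθ, produces torque. sinθ = h/√(h²+d²) = 1.8/√(1.8²+1.9²) = 0.6877.
Setting net torque to zero: T × 1.9 × 0.6877 = 370.1 → T = 370.1 / 1.307 = 283 N.

T ≈ 283 N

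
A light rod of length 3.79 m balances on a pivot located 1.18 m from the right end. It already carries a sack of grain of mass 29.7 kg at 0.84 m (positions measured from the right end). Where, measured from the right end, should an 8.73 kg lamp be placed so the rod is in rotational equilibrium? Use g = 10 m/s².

Taking torques about the pivot (at 1.18 m from the right end):
Sack of grain: 29.7 × 10 = 297 N down at 0.84 m → arm 0.34 m, τ = 297 × 0.34 = 101 N·m clockwise.
Net moment of existing loads = 101 N·m clockwise.
The lamp weighs 8.73 × 10 = 87.3 N and must supply an equal counterclockwise moment, so its lever arm about the pivot is 101 / 87.3 = 1.16 m.
That puts it at 1.18 + 1.16 = 2.34 m from the right end.

x ≈ 2.34 m from the right end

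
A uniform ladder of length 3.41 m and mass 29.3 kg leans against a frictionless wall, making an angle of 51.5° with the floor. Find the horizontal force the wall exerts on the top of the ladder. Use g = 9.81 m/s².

About the foot of the ladder:
Ladder weight 29.3×9.81 = 287.4 N acts at 1.705 m along the ladder; its horizontal arm is 1.705·cos51.5° = 1.061 m → τ = 304.9 N·m clockwise.
Wall normal N acts horizontally at the top; its moment arm is the height L sinθ = 3.41·sin51.5° = 2.669 m, counterclockwise.
Στ = 0 ⇒ N × 2.669 = 304.9 ⇒ N = 114 N.

N_wall ≈ 114 N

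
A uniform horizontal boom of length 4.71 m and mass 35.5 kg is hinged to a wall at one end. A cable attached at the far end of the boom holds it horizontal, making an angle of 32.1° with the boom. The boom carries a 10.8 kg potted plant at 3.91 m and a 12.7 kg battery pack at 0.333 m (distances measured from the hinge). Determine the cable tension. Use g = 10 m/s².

Choose the hinge as the axis so the unknown hinge reaction has zero arm there.
Beam weight: 35.5 × 10 = 355 N down at 2.355 m → arm 2.355 m, τ = 355 × 2.355 = 836 N·m clockwise.
Potted plant: 10.8 × 10 = 108 N down at 3.91 m → arm 3.91 m, τ = 108 × 3.91 = 422.3 N·m clockwise.
Battery pack: 12.7 × 10 = 127 N down at 0.333 m → arm 0.333 m, τ = 127 × 0.333 = 42.29 N·m clockwise.
Total clockwise load moment = 1301 N·m.
The cable tension T acts at 4.71 m; only its component perpendicular to the boom, T sinθ, produces torque. sin 32.1° = 0.5314.
For rotational equilibrium, T × 4.71 × 0.5314 = 1301, so T = 1301 / 2.503 = 520 N.

T ≈ 520 N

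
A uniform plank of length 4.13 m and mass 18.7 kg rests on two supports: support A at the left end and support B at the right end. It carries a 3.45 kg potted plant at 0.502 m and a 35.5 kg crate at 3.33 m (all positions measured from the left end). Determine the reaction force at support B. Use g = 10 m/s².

Taking torques about support A:
Beam weight: 18.7 × 10 = 187 N down at 2.065 m → arm 2.065 m, τ = 187 × 2.065 = 386.2 N·m clockwise.
Potted plant: 3.45 × 10 = 34.5 N down at 0.502 m → arm 0.502 m, τ = 34.5 × 0.502 = 17.32 N·m clockwise.
Crate: 35.5 × 10 = 355 N down at 3.33 m → arm 3.33 m, τ = 355 × 3.33 = 1182 N·m clockwise.
Net load moment about support A = 1586 N·m clockwise.
Reaction R at support B is upward at 4.13 m, arm 4.13 m → moment R × 4.13 counterclockwise.
Στ = 0 ⇒ R × 4.13 = 1586 ⇒ R = 384 N.

R_B ≈ 384 N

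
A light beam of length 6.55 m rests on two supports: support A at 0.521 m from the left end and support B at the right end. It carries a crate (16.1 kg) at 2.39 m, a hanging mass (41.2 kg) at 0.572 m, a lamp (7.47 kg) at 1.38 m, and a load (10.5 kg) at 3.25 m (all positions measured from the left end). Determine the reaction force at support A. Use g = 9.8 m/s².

R_A ≈ 628 N

Take moments about support B.
Crate: 16.1 × 9.8 = 157.8 N down at 2.39 m → arm 4.16 m, τ = 157.8 × 4.16 = 656.4 N·m counterclockwise.
Hanging mass: 41.2 × 9.8 = 403.8 N down at 0.572 m → arm 5.978 m, τ = 403.8 × 5.978 = 2414 N·m counterclockwise.
Lamp: 7.47 × 9.8 = 73.21 N down at 1.38 m → arm 5.17 m, τ = 73.21 × 5.17 = 378.5 N·m counterclockwise.
Load: 10.5 × 9.8 = 102.9 N down at 3.25 m → arm 3.3 m, τ = 102.9 × 3.3 = 339.6 N·m counterclockwise.
Net load moment about support B = 3788 N·m counterclockwise.
Reaction R at support A is upward at 0.521 m, arm 6.029 m → moment R × 6.029 clockwise.
For rotational equilibrium, R × 6.029 = 3788, so R = 628 N.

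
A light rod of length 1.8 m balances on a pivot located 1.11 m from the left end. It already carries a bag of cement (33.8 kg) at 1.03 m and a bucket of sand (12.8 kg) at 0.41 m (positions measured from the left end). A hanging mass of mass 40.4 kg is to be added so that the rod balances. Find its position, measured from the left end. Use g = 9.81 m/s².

Take moments about the pivot (at 1.11 m from the left end).
Bag of cement: 33.8 × 9.81 = 331.6 N down at 1.03 m → arm 0.08 m, τ = 331.6 × 0.08 = 26.53 N·m counterclockwise.
Bucket of sand: 12.8 × 9.81 = 125.6 N down at 0.41 m → arm 0.7 m, τ = 125.6 × 0.7 = 87.92 N·m counterclockwise.
Net moment of existing loads = 114.5 N·m counterclockwise.
The hanging mass weighs 40.4 × 9.81 = 396.3 N and must supply an equal clockwise moment, so its lever arm about the pivot is 114.5 / 396.3 = 0.289 m.
That puts it at 1.11 + 0.289 = 1.4 m from the left end.

x ≈ 1.4 m from the left end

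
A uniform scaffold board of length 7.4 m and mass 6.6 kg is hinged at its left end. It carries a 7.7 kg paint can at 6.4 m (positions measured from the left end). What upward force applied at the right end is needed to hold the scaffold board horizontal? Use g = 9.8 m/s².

Sum moments about the left end (the unknown pivot reaction has zero arm there).
Beam weight: 6.6 × 9.8 = 64.68 N down at 3.7 m → arm 3.7 m, τ = 64.68 × 3.7 = 239.3 N·m clockwise.
Paint can: 7.7 × 9.8 = 75.46 N down at 6.4 m → arm 6.4 m, τ = 75.46 × 6.4 = 482.9 N·m clockwise.
Net moment of the loads = 722.2 N·m clockwise.
The upward force F acts at the right end, arm 7.4 m, giving F × 7.4 counterclockwise.
Setting net torque to zero: F × 7.4 = 722.2 → F = 722.2 / 7.4 = 97.6 N.

F ≈ 97.6 N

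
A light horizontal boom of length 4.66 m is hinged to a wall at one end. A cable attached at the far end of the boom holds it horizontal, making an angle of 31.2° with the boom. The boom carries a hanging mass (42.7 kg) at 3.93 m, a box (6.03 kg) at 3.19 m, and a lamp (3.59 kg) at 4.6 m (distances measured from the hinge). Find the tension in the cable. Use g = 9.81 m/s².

Taking torques about the hinge:
Hanging mass: 42.7 × 9.81 = 418.9 N down at 3.93 m → arm 3.93 m, τ = 418.9 × 3.93 = 1646 N·m clockwise.
Box: 6.03 × 9.81 = 59.15 N down at 3.19 m → arm 3.19 m, τ = 59.15 × 3.19 = 188.7 N·m clockwise.
Lamp: 3.59 × 9.81 = 35.22 N down at 4.6 m → arm 4.6 m, τ = 35.22 × 4.6 = 162 N·m clockwise.
Total clockwise load moment = 1997 N·m.
The cable tension T acts at 4.66 m; only its component perpendicular to the boom, T sinθ, produces torque. sin 31.2° = 0.518.
Στ = 0 ⇒ T × 4.66 × 0.518 = 1997 ⇒ T = 1997 / 2.414 = 827 N.

T ≈ 827 N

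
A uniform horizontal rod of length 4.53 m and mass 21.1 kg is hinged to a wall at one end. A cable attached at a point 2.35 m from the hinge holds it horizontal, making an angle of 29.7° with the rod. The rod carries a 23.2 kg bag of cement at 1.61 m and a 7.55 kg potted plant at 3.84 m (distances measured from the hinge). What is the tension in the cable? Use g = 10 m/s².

T ≈ 980 N

Choose the hinge as the axis so the unknown hinge reaction has zero arm there.
Beam weight: 21.1 × 10 = 211 N down at 2.265 m → arm 2.265 m, τ = 211 × 2.265 = 477.9 N·m clockwise.
Bag of cement: 23.2 × 10 = 232 N down at 1.61 m → arm 1.61 m, τ = 232 × 1.61 = 373.5 N·m clockwise.
Potted plant: 7.55 × 10 = 75.5 N down at 3.84 m → arm 3.84 m, τ = 75.5 × 3.84 = 289.9 N·m clockwise.
Total clockwise load moment = 1141 N·m.
The cable tension T acts at 2.35 m; only its component perpendicular to the rod, T sinθ, produces torque. sin 29.7° = 0.4955.
Setting net torque to zero: T × 2.35 × 0.4955 = 1141 → T = 1141 / 1.164 = 980 N.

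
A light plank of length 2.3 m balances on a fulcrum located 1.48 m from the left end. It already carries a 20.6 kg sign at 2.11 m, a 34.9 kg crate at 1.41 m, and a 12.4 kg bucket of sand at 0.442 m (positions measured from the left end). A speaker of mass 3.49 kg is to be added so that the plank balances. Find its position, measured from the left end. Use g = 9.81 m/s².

x ≈ 2.15 m from the left end

About the fulcrum (at 1.48 m from the left end):
Sign: 20.6 × 9.81 = 202.1 N down at 2.11 m → arm 0.63 m, τ = 202.1 × 0.63 = 127.3 N·m clockwise.
Crate: 34.9 × 9.81 = 342.4 N down at 1.41 m → arm 0.07 m, τ = 342.4 × 0.07 = 23.97 N·m counterclockwise.
Bucket of sand: 12.4 × 9.81 = 121.6 N down at 0.442 m → arm 1.038 m, τ = 121.6 × 1.038 = 126.2 N·m counterclockwise.
Net moment of existing loads = 22.87 N·m counterclockwise.
The speaker weighs 3.49 × 9.81 = 34.24 N and must supply an equal clockwise moment, so its lever arm about the fulcrum is 22.87 / 34.24 = 0.668 m.
That puts it at 1.48 + 0.668 = 2.15 m from the left end.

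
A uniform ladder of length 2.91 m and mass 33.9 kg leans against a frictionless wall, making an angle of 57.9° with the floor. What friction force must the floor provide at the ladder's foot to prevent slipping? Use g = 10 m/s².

f ≈ 106 N

Taking torques about the foot of the ladder:
Ladder weight 33.9×10 = 339 N acts at 1.455 m along the ladder; its horizontal arm is 1.455·cos57.9° = 0.7732 m → τ = 262.1 N·m clockwise.
Wall normal N acts horizontally at the top; its moment arm is the height L sinθ = 2.91·sin57.9° = 2.465 m, counterclockwise.
For rotational equilibrium, N × 2.465 = 262.1, so N = 106 N.
ΣFx = 0: friction at the foot balances the wall's push, so f = N_wall = 106 N.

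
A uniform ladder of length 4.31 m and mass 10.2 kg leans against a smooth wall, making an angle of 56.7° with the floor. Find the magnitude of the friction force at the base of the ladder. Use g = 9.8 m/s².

Sum moments about the foot of the ladder (the floor normal and friction both act there and drop out).
Ladder weight 10.2×9.8 = 99.96 N acts at 2.155 m along the ladder; its horizontal arm is 2.155·cos56.7° = 1.183 m → τ = 118.3 N·m clockwise.
Wall normal N acts horizontally at the top; its moment arm is the height L sinθ = 4.31·sin56.7° = 3.602 m, counterclockwise.
Balancing moments: N × 3.602 = 118.3, giving N = 32.8 N.
ΣFx = 0: friction at the foot balances the wall's push, so f = N_wall = 32.8 N.

f ≈ 32.8 N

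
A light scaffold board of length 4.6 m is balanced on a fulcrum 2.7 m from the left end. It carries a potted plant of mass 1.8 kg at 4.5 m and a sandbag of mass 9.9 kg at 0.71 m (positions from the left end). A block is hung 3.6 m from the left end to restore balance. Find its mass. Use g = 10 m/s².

Taking torques about the fulcrum (at 2.7 m from the left end):
Potted plant: 1.8 × 10 = 18 N down at 4.5 m → arm 1.8 m, τ = 18 × 1.8 = 32.4 N·m clockwise.
Sandbag: 9.9 × 10 = 99 N down at 0.71 m → arm 1.99 m, τ = 99 × 1.99 = 197 N·m counterclockwise.
Net moment of known loads = 164.6 N·m counterclockwise.
An unknown mass m at 3.6 m has arm 0.9 m; its moment is m·g·0.9 clockwise.
Στ = 0 ⇒ m × 10 × 0.9 = 164.6 ⇒ m = 164.6 / (10 × 0.9) = 18.3 kg.

m ≈ 18.3 kg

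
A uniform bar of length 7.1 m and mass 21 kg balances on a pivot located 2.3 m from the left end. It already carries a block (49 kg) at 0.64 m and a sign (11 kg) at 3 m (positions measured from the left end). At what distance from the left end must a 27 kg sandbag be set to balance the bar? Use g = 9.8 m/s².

Sum moments about the pivot (at 2.3 m from the left end) (the support reaction has zero arm there).
Beam weight: 21 × 9.8 = 205.8 N down at 3.55 m → arm 1.25 m, τ = 205.8 × 1.25 = 257.2 N·m clockwise.
Block: 49 × 9.8 = 480.2 N down at 0.64 m → arm 1.66 m, τ = 480.2 × 1.66 = 797.1 N·m counterclockwise.
Sign: 11 × 9.8 = 107.8 N down at 3 m → arm 0.7 m, τ = 107.8 × 0.7 = 75.46 N·m clockwise.
Net moment of existing loads = 464.4 N·m counterclockwise.
The sandbag weighs 27 × 9.8 = 264.6 N and must supply an equal clockwise moment, so its lever arm about the pivot is 464.4 / 264.6 = 1.76 m.
That puts it at 2.3 + 1.76 = 4.06 m from the left end.

x ≈ 4.06 m from the left end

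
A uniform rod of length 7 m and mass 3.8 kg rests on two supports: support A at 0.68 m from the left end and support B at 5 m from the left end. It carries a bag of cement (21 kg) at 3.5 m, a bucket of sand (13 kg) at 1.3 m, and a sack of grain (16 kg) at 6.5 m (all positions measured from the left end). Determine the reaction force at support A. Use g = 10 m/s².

R_A ≈ 142 N

Take moments about support B.
Beam weight: 3.8 × 10 = 38 N down at 3.5 m → arm 1.5 m, τ = 38 × 1.5 = 57 N·m counterclockwise.
Bag of cement: 21 × 10 = 210 N down at 3.5 m → arm 1.5 m, τ = 210 × 1.5 = 315 N·m counterclockwise.
Bucket of sand: 13 × 10 = 130 N down at 1.3 m → arm 3.7 m, τ = 130 × 3.7 = 481 N·m counterclockwise.
Sack of grain: 16 × 10 = 160 N down at 6.5 m → arm 1.5 m, τ = 160 × 1.5 = 240 N·m clockwise.
Net load moment about support B = 613 N·m counterclockwise.
Reaction R at support A is upward at 0.68 m, arm 4.32 m → moment R × 4.32 clockwise.
For rotational equilibrium, R × 4.32 = 613, so R = 142 N.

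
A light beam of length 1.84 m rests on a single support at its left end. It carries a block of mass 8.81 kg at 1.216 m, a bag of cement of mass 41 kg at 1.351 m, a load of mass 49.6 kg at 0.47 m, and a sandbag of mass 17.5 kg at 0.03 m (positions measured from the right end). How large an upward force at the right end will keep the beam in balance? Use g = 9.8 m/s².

F ≈ 667 N

Sum moments about the left end (the unknown pivot reaction has zero arm there).
Block: 8.81 × 9.8 = 86.34 N down at 1.216 m → arm 0.624 m, τ = 86.34 × 0.624 = 53.88 N·m clockwise.
Bag of cement: 41 × 9.8 = 401.8 N down at 1.351 m → arm 0.489 m, τ = 401.8 × 0.489 = 196.5 N·m clockwise.
Load: 49.6 × 9.8 = 486.1 N down at 0.47 m → arm 1.37 m, τ = 486.1 × 1.37 = 666 N·m clockwise.
Sandbag: 17.5 × 9.8 = 171.5 N down at 0.03 m → arm 1.81 m, τ = 171.5 × 1.81 = 310.4 N·m clockwise.
Net moment of the loads = 1227 N·m clockwise.
The upward force F acts at the right end, arm 1.84 m, giving F × 1.84 counterclockwise.
Setting net torque to zero: F × 1.84 = 1227 → F = 1227 / 1.84 = 667 N.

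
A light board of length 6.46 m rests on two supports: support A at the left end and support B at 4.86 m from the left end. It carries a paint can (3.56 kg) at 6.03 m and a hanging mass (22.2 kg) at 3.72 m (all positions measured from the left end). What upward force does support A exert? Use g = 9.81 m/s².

Choose support B as the axis so its reaction then has zero moment arm.
Paint can: 3.56 × 9.81 = 34.92 N down at 6.03 m → arm 1.17 m, τ = 34.92 × 1.17 = 40.86 N·m clockwise.
Hanging mass: 22.2 × 9.81 = 217.8 N down at 3.72 m → arm 1.14 m, τ = 217.8 × 1.14 = 248.3 N·m counterclockwise.
Net load moment about support B = 207.4 N·m counterclockwise.
Reaction R at support A is upward at 0 m, arm 4.86 m → moment R × 4.86 clockwise.
Setting net torque to zero: R × 4.86 = 207.4 → R = 42.7 N.

R_A ≈ 42.7 N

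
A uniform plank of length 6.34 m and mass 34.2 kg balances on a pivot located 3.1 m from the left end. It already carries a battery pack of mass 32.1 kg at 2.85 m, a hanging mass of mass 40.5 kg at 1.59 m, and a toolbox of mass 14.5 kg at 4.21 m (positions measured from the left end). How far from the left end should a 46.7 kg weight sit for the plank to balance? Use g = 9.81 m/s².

x ≈ 4.19 m from the left end

Sum moments about the pivot (at 3.1 m from the left end) (the support reaction has zero arm there).
Beam weight: 34.2 × 9.81 = 335.5 N down at 3.17 m → arm 0.07 m, τ = 335.5 × 0.07 = 23.49 N·m clockwise.
Battery pack: 32.1 × 9.81 = 314.9 N down at 2.85 m → arm 0.25 m, τ = 314.9 × 0.25 = 78.72 N·m counterclockwise.
Hanging mass: 40.5 × 9.81 = 397.3 N down at 1.59 m → arm 1.51 m, τ = 397.3 × 1.51 = 599.9 N·m counterclockwise.
Toolbox: 14.5 × 9.81 = 142.2 N down at 4.21 m → arm 1.11 m, τ = 142.2 × 1.11 = 157.8 N·m clockwise.
Net moment of existing loads = 497.3 N·m counterclockwise.
The weight weighs 46.7 × 9.81 = 458.1 N and must supply an equal clockwise moment, so its lever arm about the pivot is 497.3 / 458.1 = 1.09 m.
That puts it at 3.1 + 1.09 = 4.19 m from the left end.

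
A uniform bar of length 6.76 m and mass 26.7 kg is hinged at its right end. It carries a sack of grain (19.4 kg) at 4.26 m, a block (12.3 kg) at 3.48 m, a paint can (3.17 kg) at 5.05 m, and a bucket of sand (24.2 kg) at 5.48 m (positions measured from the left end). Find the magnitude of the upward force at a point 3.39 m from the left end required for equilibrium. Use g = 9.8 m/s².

F ≈ 627 N

Sum moments about the right end (the unknown pivot reaction has zero arm there).
Beam weight: 26.7 × 9.8 = 261.7 N down at 3.38 m → arm 3.38 m, τ = 261.7 × 3.38 = 884.5 N·m counterclockwise.
Sack of grain: 19.4 × 9.8 = 190.1 N down at 4.26 m → arm 2.5 m, τ = 190.1 × 2.5 = 475.2 N·m counterclockwise.
Block: 12.3 × 9.8 = 120.5 N down at 3.48 m → arm 3.28 m, τ = 120.5 × 3.28 = 395.2 N·m counterclockwise.
Paint can: 3.17 × 9.8 = 31.07 N down at 5.05 m → arm 1.71 m, τ = 31.07 × 1.71 = 53.13 N·m counterclockwise.
Bucket of sand: 24.2 × 9.8 = 237.2 N down at 5.48 m → arm 1.28 m, τ = 237.2 × 1.28 = 303.6 N·m counterclockwise.
Net moment of the loads = 2112 N·m counterclockwise.
The upward force F acts at a point 3.39 m from the left end, arm 3.37 m, giving F × 3.37 clockwise.
For rotational equilibrium, F × 3.37 = 2112, so F = 2112 / 3.37 = 627 N.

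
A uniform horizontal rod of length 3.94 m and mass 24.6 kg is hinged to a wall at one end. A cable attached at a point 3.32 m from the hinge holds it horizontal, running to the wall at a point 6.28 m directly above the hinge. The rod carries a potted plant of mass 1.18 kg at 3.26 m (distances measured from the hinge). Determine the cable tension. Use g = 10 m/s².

Taking torques about the hinge:
Beam weight: 24.6 × 10 = 246 N down at 1.97 m → arm 1.97 m, τ = 246 × 1.97 = 484.6 N·m clockwise.
Potted plant: 1.18 × 10 = 11.8 N down at 3.26 m → arm 3.26 m, τ = 11.8 × 3.26 = 38.47 N·m clockwise.
Total clockwise load moment = 523.1 N·m.
The cable tension T acts at 3.32 m; only its component perpendicular to the rod, T sinθ, produces torque. sinθ = h/√(h²+d²) = 6.28/√(6.28²+3.32²) = 0.8841.
Setting net torque to zero: T × 3.32 × 0.8841 = 523.1 → T = 523.1 / 2.935 = 178 N.

T ≈ 178 N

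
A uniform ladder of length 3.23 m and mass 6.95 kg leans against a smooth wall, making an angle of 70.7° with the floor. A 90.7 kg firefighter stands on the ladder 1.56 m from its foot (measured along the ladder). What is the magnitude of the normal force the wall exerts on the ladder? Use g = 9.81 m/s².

Taking torques about the foot of the ladder:
Ladder weight 6.95×9.81 = 68.18 N acts at 1.615 m along the ladder; its horizontal arm is 1.615·cos70.7° = 0.5338 m → τ = 36.39 N·m clockwise.
Firefighter: 90.7×9.81 = 889.8 N at 1.56 m → arm 0.5156 m → τ = 458.8 N·m clockwise.
Wall normal N acts horizontally at the top; its moment arm is the height L sinθ = 3.23·sin70.7° = 3.048 m, counterclockwise.
For rotational equilibrium, N × 3.048 = 495.2, so N = 162 N.

N_wall ≈ 162 N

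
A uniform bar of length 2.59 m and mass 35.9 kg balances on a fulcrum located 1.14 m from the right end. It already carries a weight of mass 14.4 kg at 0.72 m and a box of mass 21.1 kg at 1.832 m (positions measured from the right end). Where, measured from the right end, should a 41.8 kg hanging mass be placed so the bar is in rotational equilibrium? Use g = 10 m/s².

About the fulcrum (at 1.14 m from the right end):
Beam weight: 35.9 × 10 = 359 N down at 1.295 m → arm 0.155 m, τ = 359 × 0.155 = 55.65 N·m counterclockwise.
Weight: 14.4 × 10 = 144 N down at 0.72 m → arm 0.42 m, τ = 144 × 0.42 = 60.48 N·m clockwise.
Box: 21.1 × 10 = 211 N down at 1.832 m → arm 0.692 m, τ = 211 × 0.692 = 146 N·m counterclockwise.
Net moment of existing loads = 141.2 N·m counterclockwise.
The hanging mass weighs 41.8 × 10 = 418 N and must supply an equal clockwise moment, so its lever arm about the fulcrum is 141.2 / 418 = 0.338 m.
That puts it at 1.14 − 0.338 = 0.802 m from the right end.

x ≈ 0.802 m from the right end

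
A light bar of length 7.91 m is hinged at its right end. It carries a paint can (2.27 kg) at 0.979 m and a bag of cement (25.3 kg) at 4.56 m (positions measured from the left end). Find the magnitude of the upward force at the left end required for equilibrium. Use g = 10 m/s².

F ≈ 127 N

Sum moments about the right end (the unknown pivot reaction has zero arm there).
Paint can: 2.27 × 10 = 22.7 N down at 0.979 m → arm 6.931 m, τ = 22.7 × 6.931 = 157.3 N·m counterclockwise.
Bag of cement: 25.3 × 10 = 253 N down at 4.56 m → arm 3.35 m, τ = 253 × 3.35 = 847.6 N·m counterclockwise.
Net moment of the loads = 1005 N·m counterclockwise.
The upward force F acts at the left end, arm 7.91 m, giving F × 7.91 clockwise.
Setting net torque to zero: F × 7.91 = 1005 → F = 1005 / 7.91 = 127 N.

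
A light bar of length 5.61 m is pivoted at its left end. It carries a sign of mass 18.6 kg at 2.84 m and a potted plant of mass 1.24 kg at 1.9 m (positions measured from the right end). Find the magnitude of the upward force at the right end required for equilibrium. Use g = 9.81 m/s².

F ≈ 98.1 N

Take moments about the left end.
Sign: 18.6 × 9.81 = 182.5 N down at 2.84 m → arm 2.77 m, τ = 182.5 × 2.77 = 505.5 N·m clockwise.
Potted plant: 1.24 × 9.81 = 12.16 N down at 1.9 m → arm 3.71 m, τ = 12.16 × 3.71 = 45.11 N·m clockwise.
Net moment of the loads = 550.6 N·m clockwise.
The upward force F acts at the right end, arm 5.61 m, giving F × 5.61 counterclockwise.
Balancing moments: F × 5.61 = 550.6, giving F = 550.6 / 5.61 = 98.1 N.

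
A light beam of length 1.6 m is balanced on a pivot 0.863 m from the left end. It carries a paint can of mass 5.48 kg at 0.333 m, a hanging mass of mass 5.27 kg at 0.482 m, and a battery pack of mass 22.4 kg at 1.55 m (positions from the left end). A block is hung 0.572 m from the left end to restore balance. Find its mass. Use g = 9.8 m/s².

m ≈ 36 kg

About the pivot (at 0.863 m from the left end):
Paint can: 5.48 × 9.8 = 53.7 N down at 0.333 m → arm 0.53 m, τ = 53.7 × 0.53 = 28.46 N·m counterclockwise.
Hanging mass: 5.27 × 9.8 = 51.65 N down at 0.482 m → arm 0.381 m, τ = 51.65 × 0.381 = 19.68 N·m counterclockwise.
Battery pack: 22.4 × 9.8 = 219.5 N down at 1.55 m → arm 0.687 m, τ = 219.5 × 0.687 = 150.8 N·m clockwise.
Net moment of known loads = 102.7 N·m clockwise.
An unknown mass m at 0.572 m has arm 0.291 m; its moment is m·g·0.291 counterclockwise.
Balancing moments: m × 9.8 × 0.291 = 102.7, giving m = 102.7 / (9.8 × 0.291) = 36 kg.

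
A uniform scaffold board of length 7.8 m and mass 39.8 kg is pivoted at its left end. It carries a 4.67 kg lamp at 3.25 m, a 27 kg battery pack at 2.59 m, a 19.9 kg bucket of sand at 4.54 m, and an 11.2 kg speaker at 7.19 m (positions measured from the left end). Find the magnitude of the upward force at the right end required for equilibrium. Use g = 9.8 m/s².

Choose the left end as the axis so the unknown pivot reaction has zero arm there.
Beam weight: 39.8 × 9.8 = 390 N down at 3.9 m → arm 3.9 m, τ = 390 × 3.9 = 1521 N·m clockwise.
Lamp: 4.67 × 9.8 = 45.77 N down at 3.25 m → arm 3.25 m, τ = 45.77 × 3.25 = 148.8 N·m clockwise.
Battery pack: 27 × 9.8 = 264.6 N down at 2.59 m → arm 2.59 m, τ = 264.6 × 2.59 = 685.3 N·m clockwise.
Bucket of sand: 19.9 × 9.8 = 195 N down at 4.54 m → arm 4.54 m, τ = 195 × 4.54 = 885.3 N·m clockwise.
Speaker: 11.2 × 9.8 = 109.8 N down at 7.19 m → arm 7.19 m, τ = 109.8 × 7.19 = 789.5 N·m clockwise.
Net moment of the loads = 4030 N·m clockwise.
The upward force F acts at the right end, arm 7.8 m, giving F × 7.8 counterclockwise.
For rotational equilibrium, F × 7.8 = 4030, so F = 4030 / 7.8 = 517 N.

F ≈ 517 N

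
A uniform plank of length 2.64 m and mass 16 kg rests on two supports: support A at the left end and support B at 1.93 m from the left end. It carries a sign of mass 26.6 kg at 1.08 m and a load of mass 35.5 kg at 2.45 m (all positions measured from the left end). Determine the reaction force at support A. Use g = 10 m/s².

Sum moments about support B (its reaction then has zero moment arm).
Beam weight: 16 × 10 = 160 N down at 1.32 m → arm 0.61 m, τ = 160 × 0.61 = 97.6 N·m counterclockwise.
Sign: 26.6 × 10 = 266 N down at 1.08 m → arm 0.85 m, τ = 266 × 0.85 = 226.1 N·m counterclockwise.
Load: 35.5 × 10 = 355 N down at 2.45 m → arm 0.52 m, τ = 355 × 0.52 = 184.6 N·m clockwise.
Net load moment about support B = 139.1 N·m counterclockwise.
Reaction R at support A is upward at 0 m, arm 1.93 m → moment R × 1.93 clockwise.
Balancing moments: R × 1.93 = 139.1, giving R = 72.1 N.

R_A ≈ 72.1 N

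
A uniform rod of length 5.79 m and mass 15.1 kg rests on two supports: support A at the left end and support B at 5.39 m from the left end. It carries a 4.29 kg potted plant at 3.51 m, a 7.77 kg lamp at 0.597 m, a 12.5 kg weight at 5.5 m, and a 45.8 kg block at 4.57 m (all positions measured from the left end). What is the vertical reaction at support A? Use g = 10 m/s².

Take moments about support B.
Beam weight: 15.1 × 10 = 151 N down at 2.895 m → arm 2.495 m, τ = 151 × 2.495 = 376.7 N·m counterclockwise.
Potted plant: 4.29 × 10 = 42.9 N down at 3.51 m → arm 1.88 m, τ = 42.9 × 1.88 = 80.65 N·m counterclockwise.
Lamp: 7.77 × 10 = 77.7 N down at 0.597 m → arm 4.793 m, τ = 77.7 × 4.793 = 372.4 N·m counterclockwise.
Weight: 12.5 × 10 = 125 N down at 5.5 m → arm 0.11 m, τ = 125 × 0.11 = 13.75 N·m clockwise.
Block: 45.8 × 10 = 458 N down at 4.57 m → arm 0.82 m, τ = 458 × 0.82 = 375.6 N·m counterclockwise.
Net load moment about support B = 1192 N·m counterclockwise.
Reaction R at support A is upward at 0 m, arm 5.39 m → moment R × 5.39 clockwise.
Balancing moments: R × 5.39 = 1192, giving R = 221 N.

R_A ≈ 221 N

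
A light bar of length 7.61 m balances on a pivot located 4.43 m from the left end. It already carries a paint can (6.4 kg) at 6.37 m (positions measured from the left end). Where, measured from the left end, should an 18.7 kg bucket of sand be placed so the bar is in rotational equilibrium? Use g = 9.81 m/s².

Sum moments about the pivot (at 4.43 m from the left end) (the support reaction has zero arm there).
Paint can: 6.4 × 9.81 = 62.78 N down at 6.37 m → arm 1.94 m, τ = 62.78 × 1.94 = 121.8 N·m clockwise.
Net moment of existing loads = 121.8 N·m clockwise.
The bucket of sand weighs 18.7 × 9.81 = 183.4 N and must supply an equal counterclockwise moment, so its lever arm about the pivot is 121.8 / 183.4 = 0.664 m.
That puts it at 4.43 − 0.664 = 3.77 m from the left end.

x ≈ 3.77 m from the left end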